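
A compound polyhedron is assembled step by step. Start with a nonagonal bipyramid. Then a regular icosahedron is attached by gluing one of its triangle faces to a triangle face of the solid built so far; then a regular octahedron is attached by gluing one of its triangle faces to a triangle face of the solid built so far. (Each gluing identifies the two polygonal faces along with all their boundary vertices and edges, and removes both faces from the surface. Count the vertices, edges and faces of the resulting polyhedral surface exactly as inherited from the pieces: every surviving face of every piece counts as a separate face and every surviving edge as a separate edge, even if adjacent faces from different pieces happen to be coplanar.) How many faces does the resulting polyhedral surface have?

42

A nonagonal bipyramid: V=11, E=27, F=18.
Attach a regular icosahedron (V=12, E=30, F=20) along a 3-gon: merge 3 vertices and 3 edges, delete both glued faces → V=20, E=54, F=36.
Attach a regular octahedron (V=6, E=12, F=8) along a 3-gon: merge 3 vertices and 3 edges, delete both glued faces → V=23, E=63, F=42.
Check: V − E + F = 23 − 63 + 42 = 2.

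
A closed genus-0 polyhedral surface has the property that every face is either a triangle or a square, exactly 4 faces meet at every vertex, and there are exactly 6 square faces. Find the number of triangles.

8

Let x be the number of triangles; then F = 6 + x.
Edge–face incidences: 2E = 4·6 + 3·x = 24 + 3x.
Every vertex has degree 4, so 4V = 2E.
Euler: V − E + F = 2 ⇒ (2E)/4 − E + (6 + x) = 2.
Multiply by 8: 2·(2E) − 4·(2E) + 8·(6 + x) = 16, i.e. 48 + 8x − 2·(24 + 3x) = 16.
Collecting terms: 2x = 16, so x = 8.
Then 2E = 24 + 3·8 = 48, so E = 24, V = 2E/4 = 12, F = 6 + 8 = 14.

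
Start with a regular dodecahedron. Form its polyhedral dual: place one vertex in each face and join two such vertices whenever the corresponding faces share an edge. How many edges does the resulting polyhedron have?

The base solid has V = 20, E = 30, F = 12.
The dual swaps V and F and preserves E: V′ = F = 12, E′ = E = 30, F′ = V = 20.

30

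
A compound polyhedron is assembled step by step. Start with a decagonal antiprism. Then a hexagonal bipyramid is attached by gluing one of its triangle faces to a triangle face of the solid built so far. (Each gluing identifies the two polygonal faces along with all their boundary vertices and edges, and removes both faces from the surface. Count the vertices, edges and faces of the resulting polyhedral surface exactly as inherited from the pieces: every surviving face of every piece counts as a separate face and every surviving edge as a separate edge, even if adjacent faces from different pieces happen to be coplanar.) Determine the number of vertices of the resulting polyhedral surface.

25

A decagonal antiprism: V=20, E=40, F=22.
Attach a hexagonal bipyramid (V=8, E=18, F=12) along a 3-gon: merge 3 vertices and 3 edges, delete both glued faces → V=25, E=55, F=32.
Check: V − E + F = 25 − 55 + 32 = 2.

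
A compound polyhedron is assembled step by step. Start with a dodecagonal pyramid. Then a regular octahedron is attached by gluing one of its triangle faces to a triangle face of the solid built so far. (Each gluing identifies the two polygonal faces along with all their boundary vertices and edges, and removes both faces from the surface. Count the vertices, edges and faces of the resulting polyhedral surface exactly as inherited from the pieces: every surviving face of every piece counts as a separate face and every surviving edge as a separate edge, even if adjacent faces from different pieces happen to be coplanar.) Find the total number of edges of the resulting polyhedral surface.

A dodecagonal pyramid: V=13, E=24, F=13.
Attach a regular octahedron (V=6, E=12, F=8) along a 3-gon: merge 3 vertices and 3 edges, delete both glued faces → V=16, E=33, F=19.
Check: V − E + F = 16 − 33 + 19 = 2.

33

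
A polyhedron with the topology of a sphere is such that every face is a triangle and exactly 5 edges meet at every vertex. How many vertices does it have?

Each face has 3 edges and each edge borders two faces, so 2E = 3F.
Each vertex has degree 5, so 5V = 2E and hence V = 3F/5.
Euler: V − E + F = 2 ⇒ (3F/5) − (3F/2) + F = 2.
Multiply by 10: (6 − 15 + 10)F = 20, i.e. 1F = 20.
So F = 20, E = 3·20/2 = 30, V = 3·20/5 = 12.

12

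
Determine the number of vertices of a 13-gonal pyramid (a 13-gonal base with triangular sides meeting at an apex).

A pyramid on an n-gon base has one n-gon and n triangles: V = 13 + 1 = 14, E = 2·13 = 26, F = 13 + 1 = 14.

14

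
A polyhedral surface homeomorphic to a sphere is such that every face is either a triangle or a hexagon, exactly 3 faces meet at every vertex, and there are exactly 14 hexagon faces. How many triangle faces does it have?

Let x be the number of triangles; then F = 14 + x.
Edge–face incidences: 2E = 6·14 + 3·x = 84 + 3x.
Every vertex has degree 3, so 3V = 2E.
Euler: V − E + F = 2 ⇒ (2E)/3 − E + (14 + x) = 2.
Multiply by 6: 2·(2E) − 3·(2E) + 6·(14 + x) = 12, i.e. 84 + 6x − (84 + 3x) = 12.
Collecting terms: 3x = 12, so x = 4.
Then 2E = 84 + 3·4 = 96, so E = 48, V = 2E/3 = 32, F = 14 + 4 = 18.

4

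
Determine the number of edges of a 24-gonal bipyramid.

72

A bipyramid over an n-gon has 2n triangular faces and n + 2 vertices: V = 24 + 2 = 26, E = 3·24 = 72, F = 2·24 = 48.
Check: V − E + F = 26 − 72 + 48 = 2.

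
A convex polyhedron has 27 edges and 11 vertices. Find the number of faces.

Here V − E + F = 2.
F = 2 − V + E = 2 − 11 + 27 = 18.

18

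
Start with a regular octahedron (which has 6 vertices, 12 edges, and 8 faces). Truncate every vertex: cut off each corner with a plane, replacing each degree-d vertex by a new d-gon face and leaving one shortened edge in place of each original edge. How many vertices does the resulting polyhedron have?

Truncation replaces each original edge-end by a new vertex, so V′ = 2E = 24.
Each original edge survives, and each old vertex of degree d contributes d new edges; summing degrees gives Σd = 2E, so E′ = E + 2E = 3E = 36.
Each original face survives and each original vertex becomes one new face: F′ = F + V = 14.

24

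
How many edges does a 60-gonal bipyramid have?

A bipyramid over an n-gon has 2n triangular faces and n + 2 vertices: V = 60 + 2 = 62, E = 3·60 = 180, F = 2·60 = 120.

180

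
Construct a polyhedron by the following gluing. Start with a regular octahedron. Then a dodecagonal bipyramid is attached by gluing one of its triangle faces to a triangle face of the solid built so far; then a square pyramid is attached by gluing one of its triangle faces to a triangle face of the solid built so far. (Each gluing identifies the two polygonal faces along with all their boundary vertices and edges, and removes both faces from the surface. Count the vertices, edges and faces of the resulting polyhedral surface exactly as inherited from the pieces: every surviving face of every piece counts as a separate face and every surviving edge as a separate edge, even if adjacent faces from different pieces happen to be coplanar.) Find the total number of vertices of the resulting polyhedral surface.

A regular octahedron: V=6, E=12, F=8.
Attach a dodecagonal bipyramid (V=14, E=36, F=24) along a 3-gon: merge 3 vertices and 3 edges, delete both glued faces → V=17, E=45, F=30.
Attach a square pyramid (V=5, E=8, F=5) along a 3-gon: merge 3 vertices and 3 edges, delete both glued faces → V=19, E=50, F=33.
Check: V − E + F = 19 − 50 + 33 = 2.

19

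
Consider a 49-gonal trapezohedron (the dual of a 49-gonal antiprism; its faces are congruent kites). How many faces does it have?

The n-trapezohedron (dual of the n-antiprism) has V = 2·49 + 2 = 100, E = 4·49 = 196, F = 2·49 = 98.
Check: V − E + F = 100 − 196 + 98 = 2.

98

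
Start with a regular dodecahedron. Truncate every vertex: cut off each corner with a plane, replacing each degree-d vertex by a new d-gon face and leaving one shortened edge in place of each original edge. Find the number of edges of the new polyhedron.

90

The base solid has V = 20, E = 30, F = 12.
Truncation replaces each original edge-end by a new vertex, so V′ = 2E = 60.
Each original edge survives, and each old vertex of degree d contributes d new edges; summing degrees gives Σd = 2E, so E′ = E + 2E = 3E = 90.
Each original face survives and each original vertex becomes one new face: F′ = F + V = 32.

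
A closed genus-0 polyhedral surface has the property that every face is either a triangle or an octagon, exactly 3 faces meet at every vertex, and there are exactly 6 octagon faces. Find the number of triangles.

8

Let x be the number of triangles; then F = 6 + x.
Edge–face incidences: 2E = 8·6 + 3·x = 48 + 3x.
Every vertex has degree 3, so 3V = 2E.
Euler: V − E + F = 2 ⇒ (2E)/3 − E + (6 + x) = 2.
Multiply by 6: 2·(2E) − 3·(2E) + 6·(6 + x) = 12, i.e. 36 + 6x − (48 + 3x) = 12.
Collecting terms: 3x − 12 = 12, so 3x = 24, so x = 8.
Then 2E = 48 + 3·8 = 72, so E = 36, V = 2E/3 = 24, F = 6 + 8 = 14.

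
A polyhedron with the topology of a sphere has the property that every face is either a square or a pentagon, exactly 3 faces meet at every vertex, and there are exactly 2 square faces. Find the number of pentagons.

8

Let x be the number of pentagons; then F = 2 + x.
Edge–face incidences: 2E = 4·2 + 5·x = 8 + 5x.
Every vertex has degree 3, so 3V = 2E.
Euler: V − E + F = 2 ⇒ (2E)/3 − E + (2 + x) = 2.
Multiply by 6: 2·(2E) − 3·(2E) + 6·(2 + x) = 12, i.e. 12 + 6x − (8 + 5x) = 12.
Collecting terms: x + 4 = 12, so x = 8.
Then 2E = 8 + 5·8 = 48, so E = 24, V = 2E/3 = 16, F = 2 + 8 = 10.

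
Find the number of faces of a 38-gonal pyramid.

39

A pyramid on an n-gon base has one n-gon and n triangles: V = 38 + 1 = 39, E = 2·38 = 76, F = 38 + 1 = 39.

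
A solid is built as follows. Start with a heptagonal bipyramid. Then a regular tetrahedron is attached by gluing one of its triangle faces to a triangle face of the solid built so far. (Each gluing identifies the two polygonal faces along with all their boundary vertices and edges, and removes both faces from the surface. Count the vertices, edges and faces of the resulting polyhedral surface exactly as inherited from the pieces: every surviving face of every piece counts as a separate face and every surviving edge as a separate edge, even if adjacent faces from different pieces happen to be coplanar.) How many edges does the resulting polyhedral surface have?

24

A heptagonal bipyramid: V=9, E=21, F=14.
Attach a regular tetrahedron (V=4, E=6, F=4) along a 3-gon: merge 3 vertices and 3 edges, delete both glued faces → V=10, E=24, F=16.
Check: V − E + F = 10 − 24 + 16 = 2.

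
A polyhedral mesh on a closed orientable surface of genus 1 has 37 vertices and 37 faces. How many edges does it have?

For a closed orientable surface of genus 1, χ = 2 − 2·1 = 0.
E = V + F − (0) = 37 + 37 − (0) = 74.

74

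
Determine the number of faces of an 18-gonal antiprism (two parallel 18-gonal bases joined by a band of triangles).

An antiprism on an n-gon has two n-gon caps and 2n triangles: V = 2·18 = 36, E = 4·18 = 72, F = 2·18 + 2 = 38.

38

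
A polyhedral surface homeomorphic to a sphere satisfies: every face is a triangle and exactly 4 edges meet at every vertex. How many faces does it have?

Each face has 3 edges and each edge borders two faces, so 2E = 3F.
Each vertex has degree 4, so 4V = 2E and hence V = 3F/4.
Euler: V − E + F = 2 ⇒ (3F/4) − (3F/2) + F = 2.
Multiply by 8: (6 − 12 + 8)F = 16, i.e. 2F = 16.
So F = 8, E = 3·8/2 = 12, V = 3·8/4 = 6.

8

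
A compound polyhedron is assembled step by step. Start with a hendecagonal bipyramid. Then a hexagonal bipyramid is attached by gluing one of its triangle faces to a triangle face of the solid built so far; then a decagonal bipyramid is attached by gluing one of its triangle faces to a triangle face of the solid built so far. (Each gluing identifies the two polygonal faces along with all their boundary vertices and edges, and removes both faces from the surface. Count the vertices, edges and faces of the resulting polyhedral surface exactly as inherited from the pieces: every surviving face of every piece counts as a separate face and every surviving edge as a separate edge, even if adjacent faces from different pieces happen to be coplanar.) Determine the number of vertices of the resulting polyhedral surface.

A hendecagonal bipyramid: V=13, E=33, F=22.
Attach a hexagonal bipyramid (V=8, E=18, F=12) along a 3-gon: merge 3 vertices and 3 edges, delete both glued faces → V=18, E=48, F=32.
Attach a decagonal bipyramid (V=12, E=30, F=20) along a 3-gon: merge 3 vertices and 3 edges, delete both glued faces → V=27, E=75, F=50.
Check: V − E + F = 27 − 75 + 50 = 2.

27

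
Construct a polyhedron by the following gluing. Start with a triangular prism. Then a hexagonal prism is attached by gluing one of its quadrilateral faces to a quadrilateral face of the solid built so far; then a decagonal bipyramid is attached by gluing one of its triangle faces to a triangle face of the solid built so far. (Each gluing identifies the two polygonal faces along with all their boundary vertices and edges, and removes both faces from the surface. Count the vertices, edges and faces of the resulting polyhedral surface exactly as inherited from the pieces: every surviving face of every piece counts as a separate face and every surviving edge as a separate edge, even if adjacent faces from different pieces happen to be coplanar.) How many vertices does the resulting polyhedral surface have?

23

A triangular prism: V=6, E=9, F=5.
Attach a hexagonal prism (V=12, E=18, F=8) along a 4-gon: merge 4 vertices and 4 edges, delete both glued faces → V=14, E=23, F=11.
Attach a decagonal bipyramid (V=12, E=30, F=20) along a 3-gon: merge 3 vertices and 3 edges, delete both glued faces → V=23, E=50, F=29.
Check: V − E + F = 23 − 50 + 29 = 2.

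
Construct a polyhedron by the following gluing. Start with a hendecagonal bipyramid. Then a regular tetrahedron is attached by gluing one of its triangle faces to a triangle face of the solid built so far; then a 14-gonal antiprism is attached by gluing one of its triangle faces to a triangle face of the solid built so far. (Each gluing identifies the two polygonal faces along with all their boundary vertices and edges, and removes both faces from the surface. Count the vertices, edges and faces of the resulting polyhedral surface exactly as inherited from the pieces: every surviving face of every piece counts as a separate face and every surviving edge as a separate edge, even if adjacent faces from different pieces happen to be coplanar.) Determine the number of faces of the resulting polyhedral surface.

52

A hendecagonal bipyramid: V=13, E=33, F=22.
Attach a regular tetrahedron (V=4, E=6, F=4) along a 3-gon: merge 3 vertices and 3 edges, delete both glued faces → V=14, E=36, F=24.
Attach a 14-gonal antiprism (V=28, E=56, F=30) along a 3-gon: merge 3 vertices and 3 edges, delete both glued faces → V=39, E=89, F=52.
Check: V − E + F = 39 − 89 + 52 = 2.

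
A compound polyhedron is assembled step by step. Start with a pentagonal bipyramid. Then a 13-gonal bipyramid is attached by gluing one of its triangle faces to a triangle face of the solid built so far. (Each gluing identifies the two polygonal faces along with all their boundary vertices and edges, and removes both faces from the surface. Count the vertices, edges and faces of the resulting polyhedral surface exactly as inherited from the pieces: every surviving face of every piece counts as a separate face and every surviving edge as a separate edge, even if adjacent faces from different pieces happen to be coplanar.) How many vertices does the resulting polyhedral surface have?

A pentagonal bipyramid: V=7, E=15, F=10.
Attach a 13-gonal bipyramid (V=15, E=39, F=26) along a 3-gon: merge 3 vertices and 3 edges, delete both glued faces → V=19, E=51, F=34.
Check: V − E + F = 19 − 51 + 34 = 2.

19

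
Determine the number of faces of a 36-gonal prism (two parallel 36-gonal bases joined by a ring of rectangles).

A prism on an n-gon has two n-gon bases and n rectangular sides: V = 2·36 = 72, E = 3·36 = 108, F = 36 + 2 = 38.

38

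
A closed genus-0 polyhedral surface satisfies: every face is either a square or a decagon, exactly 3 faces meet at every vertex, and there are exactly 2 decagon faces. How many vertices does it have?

20

Let x be the number of squares; then F = 2 + x.
Edge–face incidences: 2E = 10·2 + 4·x = 20 + 4x.
Every vertex has degree 3, so 3V = 2E.
Euler: V − E + F = 2 ⇒ (2E)/3 − E + (2 + x) = 2.
Multiply by 6: 2·(2E) − 3·(2E) + 6·(2 + x) = 12, i.e. 12 + 6x − (20 + 4x) = 12.
Collecting terms: 2x − 8 = 12, so 2x = 20, so x = 10.
Then 2E = 20 + 4·10 = 60, so E = 30, V = 2E/3 = 20, F = 2 + 10 = 12.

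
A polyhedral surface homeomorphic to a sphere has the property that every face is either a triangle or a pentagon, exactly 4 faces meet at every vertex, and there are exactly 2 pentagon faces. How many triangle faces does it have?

Let x be the number of triangles; then F = 2 + x.
Edge–face incidences: 2E = 5·2 + 3·x = 10 + 3x.
Every vertex has degree 4, so 4V = 2E.
Euler: V − E + F = 2 ⇒ (2E)/4 − E + (2 + x) = 2.
Multiply by 8: 2·(2E) − 4·(2E) + 8·(2 + x) = 16, i.e. 16 + 8x − 2·(10 + 3x) = 16.
Collecting terms: 2x − 4 = 16, so 2x = 20, so x = 10.
Then 2E = 10 + 3·10 = 40, so E = 20, V = 2E/4 = 10, F = 2 + 10 = 12.

10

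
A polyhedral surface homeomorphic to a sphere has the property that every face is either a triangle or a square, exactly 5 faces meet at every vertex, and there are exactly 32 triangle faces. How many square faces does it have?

Let x be the number of squares; then F = 32 + x.
Edge–face incidences: 2E = 3·32 + 4·x = 96 + 4x.
Every vertex has degree 5, so 5V = 2E.
Euler: V − E + F = 2 ⇒ (2E)/5 − E + (32 + x) = 2.
Multiply by 10: 2·(2E) − 5·(2E) + 10·(32 + x) = 20, i.e. 320 + 10x − 3·(96 + 4x) = 20.
Collecting terms: −2x + 32 = 20, so −2x = −12, so x = 6.
Then 2E = 96 + 4·6 = 120, so E = 60, V = 2E/5 = 24, F = 32 + 6 = 38.

6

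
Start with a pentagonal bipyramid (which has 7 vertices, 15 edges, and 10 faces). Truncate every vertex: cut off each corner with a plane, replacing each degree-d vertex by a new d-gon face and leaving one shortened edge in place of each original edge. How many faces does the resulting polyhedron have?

17

Truncation replaces each original edge-end by a new vertex, so V′ = 2E = 30.
Each original edge survives, and each old vertex of degree d contributes d new edges; summing degrees gives Σd = 2E, so E′ = E + 2E = 3E = 45.
Each original face survives and each original vertex becomes one new face: F′ = F + V = 17.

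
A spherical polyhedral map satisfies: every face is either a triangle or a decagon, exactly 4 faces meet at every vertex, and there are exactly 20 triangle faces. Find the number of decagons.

2

Let x be the number of decagons; then F = 20 + x.
Edge–face incidences: 2E = 3·20 + 10·x = 60 + 10x.
Every vertex has degree 4, so 4V = 2E.
Euler: V − E + F = 2 ⇒ (2E)/4 − E + (20 + x) = 2.
Multiply by 8: 2·(2E) − 4·(2E) + 8·(20 + x) = 16, i.e. 160 + 8x − 2·(60 + 10x) = 16.
Collecting terms: −12x + 40 = 16, so −12x = −24, so x = 2.
Then 2E = 60 + 10·2 = 80, so E = 40, V = 2E/4 = 20, F = 20 + 2 = 22.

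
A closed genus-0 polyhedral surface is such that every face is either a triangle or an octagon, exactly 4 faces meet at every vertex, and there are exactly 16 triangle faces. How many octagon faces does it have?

Let x be the number of octagons; then F = 16 + x.
Edge–face incidences: 2E = 3·16 + 8·x = 48 + 8x.
Every vertex has degree 4, so 4V = 2E.
Euler: V − E + F = 2 ⇒ (2E)/4 − E + (16 + x) = 2.
Multiply by 8: 2·(2E) − 4·(2E) + 8·(16 + x) = 16, i.e. 128 + 8x − 2·(48 + 8x) = 16.
Collecting terms: −8x + 32 = 16, so −8x = −16, so x = 2.
Then 2E = 48 + 8·2 = 64, so E = 32, V = 2E/4 = 16, F = 16 + 2 = 18.

2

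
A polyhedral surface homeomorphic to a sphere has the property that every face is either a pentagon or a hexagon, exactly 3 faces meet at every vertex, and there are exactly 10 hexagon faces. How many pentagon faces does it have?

Let x be the number of pentagons; then F = 10 + x.
Edge–face incidences: 2E = 6·10 + 5·x = 60 + 5x.
Every vertex has degree 3, so 3V = 2E.
Euler: V − E + F = 2 ⇒ (2E)/3 − E + (10 + x) = 2.
Multiply by 6: 2·(2E) − 3·(2E) + 6·(10 + x) = 12, i.e. 60 + 6x − (60 + 5x) = 12.
Collecting terms: x = 12.
Then 2E = 60 + 5·12 = 120, so E = 60, V = 2E/3 = 40, F = 10 + 12 = 22.

12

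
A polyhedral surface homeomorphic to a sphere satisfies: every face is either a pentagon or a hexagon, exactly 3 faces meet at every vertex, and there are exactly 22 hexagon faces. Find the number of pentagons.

12

Let x be the number of pentagons; then F = 22 + x.
Edge–face incidences: 2E = 6·22 + 5·x = 132 + 5x.
Every vertex has degree 3, so 3V = 2E.
Euler: V − E + F = 2 ⇒ (2E)/3 − E + (22 + x) = 2.
Multiply by 6: 2·(2E) − 3·(2E) + 6·(22 + x) = 12, i.e. 132 + 6x − (132 + 5x) = 12.
Collecting terms: x = 12.
Then 2E = 132 + 5·12 = 192, so E = 96, V = 2E/3 = 64, F = 22 + 12 = 34.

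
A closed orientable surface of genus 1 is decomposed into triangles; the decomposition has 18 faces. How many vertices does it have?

χ = 2 − 2·1 = 0, and every face is a triangle so 3F = 2E.
E = 3·18/2 = 27. Then V = 0 + E − F = 0 + 27 − 18 = 9.

9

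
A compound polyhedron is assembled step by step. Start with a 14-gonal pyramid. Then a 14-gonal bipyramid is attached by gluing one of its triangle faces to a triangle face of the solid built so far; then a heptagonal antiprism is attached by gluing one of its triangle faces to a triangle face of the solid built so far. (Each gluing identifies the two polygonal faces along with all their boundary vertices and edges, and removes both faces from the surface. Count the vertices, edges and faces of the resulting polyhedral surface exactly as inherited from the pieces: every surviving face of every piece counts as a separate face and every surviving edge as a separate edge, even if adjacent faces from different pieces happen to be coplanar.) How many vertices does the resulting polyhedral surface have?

A 14-gonal pyramid: V=15, E=28, F=15.
Attach a 14-gonal bipyramid (V=16, E=42, F=28) along a 3-gon: merge 3 vertices and 3 edges, delete both glued faces → V=28, E=67, F=41.
Attach a heptagonal antiprism (V=14, E=28, F=16) along a 3-gon: merge 3 vertices and 3 edges, delete both glued faces → V=39, E=92, F=55.
Check: V − E + F = 39 − 92 + 55 = 2.

39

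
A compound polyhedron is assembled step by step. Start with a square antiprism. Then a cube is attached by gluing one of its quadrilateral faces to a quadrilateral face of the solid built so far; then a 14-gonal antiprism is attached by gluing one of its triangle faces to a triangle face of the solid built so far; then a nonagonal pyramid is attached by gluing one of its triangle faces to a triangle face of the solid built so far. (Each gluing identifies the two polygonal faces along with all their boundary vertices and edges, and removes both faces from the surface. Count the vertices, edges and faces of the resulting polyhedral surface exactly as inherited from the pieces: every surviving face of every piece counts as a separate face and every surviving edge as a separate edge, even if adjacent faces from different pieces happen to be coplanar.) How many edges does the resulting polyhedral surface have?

A square antiprism: V=8, E=16, F=10.
Attach a cube (V=8, E=12, F=6) along a 4-gon: merge 4 vertices and 4 edges, delete both glued faces → V=12, E=24, F=14.
Attach a 14-gonal antiprism (V=28, E=56, F=30) along a 3-gon: merge 3 vertices and 3 edges, delete both glued faces → V=37, E=77, F=42.
Attach a nonagonal pyramid (V=10, E=18, F=10) along a 3-gon: merge 3 vertices and 3 edges, delete both glued faces → V=44, E=92, F=50.
Check: V − E + F = 44 − 92 + 50 = 2.

92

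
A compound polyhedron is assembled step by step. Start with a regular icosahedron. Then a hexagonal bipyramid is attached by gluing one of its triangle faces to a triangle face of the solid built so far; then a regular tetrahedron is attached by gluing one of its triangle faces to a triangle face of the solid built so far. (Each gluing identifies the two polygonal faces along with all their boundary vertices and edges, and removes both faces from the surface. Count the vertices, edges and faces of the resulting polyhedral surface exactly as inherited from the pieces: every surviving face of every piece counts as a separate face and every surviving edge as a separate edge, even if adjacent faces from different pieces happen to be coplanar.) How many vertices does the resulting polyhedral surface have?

A regular icosahedron: V=12, E=30, F=20.
Attach a hexagonal bipyramid (V=8, E=18, F=12) along a 3-gon: merge 3 vertices and 3 edges, delete both glued faces → V=17, E=45, F=30.
Attach a regular tetrahedron (V=4, E=6, F=4) along a 3-gon: merge 3 vertices and 3 edges, delete both glued faces → V=18, E=48, F=32.
Check: V − E + F = 18 − 48 + 32 = 2.

18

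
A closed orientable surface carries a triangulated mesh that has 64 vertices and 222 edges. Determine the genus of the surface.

Every face is a triangle and each edge borders two faces, so 3F = 2·222, giving F = 148.
χ = V − E + F = 64 − 222 + 148 = -10.
For a closed orientable surface χ = 2 − 2g, so g = (2 − (-10))/2 = 6.

6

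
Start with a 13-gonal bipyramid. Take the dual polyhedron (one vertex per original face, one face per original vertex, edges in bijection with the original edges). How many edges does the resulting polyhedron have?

39

The base solid has V = 15, E = 39, F = 26.
The dual swaps V and F and preserves E: V′ = F = 26, E′ = E = 39, F′ = V = 15.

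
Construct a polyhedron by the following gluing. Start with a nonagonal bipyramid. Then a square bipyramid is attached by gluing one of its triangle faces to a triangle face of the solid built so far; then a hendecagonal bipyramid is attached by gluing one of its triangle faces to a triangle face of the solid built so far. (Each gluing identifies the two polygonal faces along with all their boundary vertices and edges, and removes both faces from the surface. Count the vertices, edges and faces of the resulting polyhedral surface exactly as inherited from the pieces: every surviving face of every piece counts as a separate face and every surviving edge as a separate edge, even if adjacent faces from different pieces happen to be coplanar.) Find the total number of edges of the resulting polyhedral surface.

66

A nonagonal bipyramid: V=11, E=27, F=18.
Attach a square bipyramid (V=6, E=12, F=8) along a 3-gon: merge 3 vertices and 3 edges, delete both glued faces → V=14, E=36, F=24.
Attach a hendecagonal bipyramid (V=13, E=33, F=22) along a 3-gon: merge 3 vertices and 3 edges, delete both glued faces → V=24, E=66, F=44.
Check: V − E + F = 24 − 66 + 44 = 2.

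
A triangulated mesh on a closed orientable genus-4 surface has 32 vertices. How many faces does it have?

76

χ = 2 − 2·4 = -6, and every face is a triangle so 3F = 2E.
V − E + F = -6 with E = 3F/2 gives 32 − (3/2 − 1)·F = -6, so F = 76 and E = 114.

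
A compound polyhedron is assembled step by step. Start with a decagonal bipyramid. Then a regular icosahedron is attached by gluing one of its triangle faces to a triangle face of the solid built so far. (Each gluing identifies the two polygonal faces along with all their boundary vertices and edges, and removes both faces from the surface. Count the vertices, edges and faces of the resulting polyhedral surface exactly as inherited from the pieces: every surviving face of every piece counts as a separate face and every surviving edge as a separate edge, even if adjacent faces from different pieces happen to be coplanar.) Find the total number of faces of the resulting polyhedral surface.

A decagonal bipyramid: V=12, E=30, F=20.
Attach a regular icosahedron (V=12, E=30, F=20) along a 3-gon: merge 3 vertices and 3 edges, delete both glued faces → V=21, E=57, F=38.
Check: V − E + F = 21 − 57 + 38 = 2.

38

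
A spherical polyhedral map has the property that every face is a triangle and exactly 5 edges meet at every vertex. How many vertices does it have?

Each face has 3 edges and each edge borders two faces, so 2E = 3F.
Each vertex has degree 5, so 5V = 2E and hence V = 3F/5.
Euler: V − E + F = 2 ⇒ (3F/5) − (3F/2) + F = 2.
Multiply by 10: (6 − 15 + 10)F = 20, i.e. 1F = 20.
So F = 20, E = 3·20/2 = 30, V = 3·20/5 = 12.

12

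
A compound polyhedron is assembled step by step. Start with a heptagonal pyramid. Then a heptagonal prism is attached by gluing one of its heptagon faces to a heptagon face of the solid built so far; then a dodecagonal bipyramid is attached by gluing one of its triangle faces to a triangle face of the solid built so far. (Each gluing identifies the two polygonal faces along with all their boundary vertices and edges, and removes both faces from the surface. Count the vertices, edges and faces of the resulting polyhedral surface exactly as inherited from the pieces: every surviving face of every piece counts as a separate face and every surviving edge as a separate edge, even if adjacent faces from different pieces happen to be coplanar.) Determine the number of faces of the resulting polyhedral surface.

37

A heptagonal pyramid: V=8, E=14, F=8.
Attach a heptagonal prism (V=14, E=21, F=9) along a 7-gon: merge 7 vertices and 7 edges, delete both glued faces → V=15, E=28, F=15.
Attach a dodecagonal bipyramid (V=14, E=36, F=24) along a 3-gon: merge 3 vertices and 3 edges, delete both glued faces → V=26, E=61, F=37.
Check: V − E + F = 26 − 61 + 37 = 2.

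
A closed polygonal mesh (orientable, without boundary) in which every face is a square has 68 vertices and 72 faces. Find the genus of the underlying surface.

3

Every face is a square, so 2E = 4·72 = 288, giving E = 144.
χ = V − E + F = 68 − 144 + 72 = -4.
For a closed orientable surface χ = 2 − 2g, so g = (2 − (-4))/2 = 3.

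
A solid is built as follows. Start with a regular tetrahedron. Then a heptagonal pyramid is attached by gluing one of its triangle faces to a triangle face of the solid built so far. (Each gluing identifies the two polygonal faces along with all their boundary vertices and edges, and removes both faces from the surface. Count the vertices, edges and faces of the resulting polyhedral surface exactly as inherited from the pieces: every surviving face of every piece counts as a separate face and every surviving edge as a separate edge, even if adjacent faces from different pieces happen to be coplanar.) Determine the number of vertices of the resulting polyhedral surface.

A regular tetrahedron: V=4, E=6, F=4.
Attach a heptagonal pyramid (V=8, E=14, F=8) along a 3-gon: merge 3 vertices and 3 edges, delete both glued faces → V=9, E=17, F=10.
Check: V − E + F = 9 − 17 + 10 = 2.

9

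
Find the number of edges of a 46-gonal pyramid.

A pyramid on an n-gon base has one n-gon and n triangles: V = 46 + 1 = 47, E = 2·46 = 92, F = 46 + 1 = 47.

92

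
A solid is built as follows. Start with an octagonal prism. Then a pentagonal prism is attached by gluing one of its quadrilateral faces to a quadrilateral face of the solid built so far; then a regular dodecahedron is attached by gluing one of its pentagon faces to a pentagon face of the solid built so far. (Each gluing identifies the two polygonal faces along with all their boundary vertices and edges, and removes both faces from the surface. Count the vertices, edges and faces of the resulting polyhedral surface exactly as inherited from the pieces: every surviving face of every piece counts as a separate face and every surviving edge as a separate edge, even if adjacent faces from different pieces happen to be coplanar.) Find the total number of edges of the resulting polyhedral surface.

An octagonal prism: V=16, E=24, F=10.
Attach a pentagonal prism (V=10, E=15, F=7) along a 4-gon: merge 4 vertices and 4 edges, delete both glued faces → V=22, E=35, F=15.
Attach a regular dodecahedron (V=20, E=30, F=12) along a 5-gon: merge 5 vertices and 5 edges, delete both glued faces → V=37, E=60, F=25.
Check: V − E + F = 37 − 60 + 25 = 2.

60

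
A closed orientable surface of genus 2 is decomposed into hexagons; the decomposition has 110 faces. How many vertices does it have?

χ = 2 − 2·2 = -2, and every face is a hexagon so 6F = 2E.
E = 6·110/2 = 330. Then V = -2 + E − F = -2 + 330 − 110 = 218.

218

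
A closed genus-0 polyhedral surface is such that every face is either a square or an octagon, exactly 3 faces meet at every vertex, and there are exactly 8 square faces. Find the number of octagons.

Let x be the number of octagons; then F = 8 + x.
Edge–face incidences: 2E = 4·8 + 8·x = 32 + 8x.
Every vertex has degree 3, so 3V = 2E.
Euler: V − E + F = 2 ⇒ (2E)/3 − E + (8 + x) = 2.
Multiply by 6: 2·(2E) − 3·(2E) + 6·(8 + x) = 12, i.e. 48 + 6x − (32 + 8x) = 12.
Collecting terms: −2x + 16 = 12, so −2x = −4, so x = 2.
Then 2E = 32 + 8·2 = 48, so E = 24, V = 2E/3 = 16, F = 8 + 2 = 10.

2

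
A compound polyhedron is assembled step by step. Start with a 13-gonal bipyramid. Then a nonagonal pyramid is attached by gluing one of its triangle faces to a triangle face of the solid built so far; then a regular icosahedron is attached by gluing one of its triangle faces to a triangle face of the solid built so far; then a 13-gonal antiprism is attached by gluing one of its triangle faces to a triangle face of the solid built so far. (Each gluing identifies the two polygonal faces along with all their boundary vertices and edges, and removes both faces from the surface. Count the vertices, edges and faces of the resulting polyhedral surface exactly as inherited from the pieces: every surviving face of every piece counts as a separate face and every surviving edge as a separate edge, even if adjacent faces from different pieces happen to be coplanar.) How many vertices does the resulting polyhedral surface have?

A 13-gonal bipyramid: V=15, E=39, F=26.
Attach a nonagonal pyramid (V=10, E=18, F=10) along a 3-gon: merge 3 vertices and 3 edges, delete both glued faces → V=22, E=54, F=34.
Attach a regular icosahedron (V=12, E=30, F=20) along a 3-gon: merge 3 vertices and 3 edges, delete both glued faces → V=31, E=81, F=52.
Attach a 13-gonal antiprism (V=26, E=52, F=28) along a 3-gon: merge 3 vertices and 3 edges, delete both glued faces → V=54, E=130, F=78.
Check: V − E + F = 54 − 130 + 78 = 2.

54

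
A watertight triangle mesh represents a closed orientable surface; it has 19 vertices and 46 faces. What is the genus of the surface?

3

Every face is a triangle, so 2E = 3·46 = 138, giving E = 69.
χ = V − E + F = 19 − 69 + 46 = -4.
For a closed orientable surface χ = 2 − 2g, so g = (2 − (-4))/2 = 3.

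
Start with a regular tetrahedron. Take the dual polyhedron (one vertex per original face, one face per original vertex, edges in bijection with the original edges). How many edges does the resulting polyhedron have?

6

The base solid has V = 4, E = 6, F = 4.
The dual swaps V and F and preserves E: V′ = F = 4, E′ = E = 6, F′ = V = 4.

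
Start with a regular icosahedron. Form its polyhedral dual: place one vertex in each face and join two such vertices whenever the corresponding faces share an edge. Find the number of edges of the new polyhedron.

30

The base solid has V = 12, E = 30, F = 20.
The dual swaps V and F and preserves E: V′ = F = 20, E′ = E = 30, F′ = V = 12.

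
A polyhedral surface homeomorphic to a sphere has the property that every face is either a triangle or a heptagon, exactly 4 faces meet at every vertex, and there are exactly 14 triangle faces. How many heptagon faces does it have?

2

Let x be the number of heptagons; then F = 14 + x.
Edge–face incidences: 2E = 3·14 + 7·x = 42 + 7x.
Every vertex has degree 4, so 4V = 2E.
Euler: V − E + F = 2 ⇒ (2E)/4 − E + (14 + x) = 2.
Multiply by 8: 2·(2E) − 4·(2E) + 8·(14 + x) = 16, i.e. 112 + 8x − 2·(42 + 7x) = 16.
Collecting terms: −6x + 28 = 16, so −6x = −12, so x = 2.
Then 2E = 42 + 7·2 = 56, so E = 28, V = 2E/4 = 14, F = 14 + 2 = 16.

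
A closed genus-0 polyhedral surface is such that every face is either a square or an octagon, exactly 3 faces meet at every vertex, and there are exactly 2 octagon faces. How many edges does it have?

Let x be the number of squares; then F = 2 + x.
Edge–face incidences: 2E = 8·2 + 4·x = 16 + 4x.
Every vertex has degree 3, so 3V = 2E.
Euler: V − E + F = 2 ⇒ (2E)/3 − E + (2 + x) = 2.
Multiply by 6: 2·(2E) − 3·(2E) + 6·(2 + x) = 12, i.e. 12 + 6x − (16 + 4x) = 12.
Collecting terms: 2x − 4 = 12, so 2x = 16, so x = 8.
Then 2E = 16 + 4·8 = 48, so E = 24, V = 2E/3 = 16, F = 2 + 8 = 10.

24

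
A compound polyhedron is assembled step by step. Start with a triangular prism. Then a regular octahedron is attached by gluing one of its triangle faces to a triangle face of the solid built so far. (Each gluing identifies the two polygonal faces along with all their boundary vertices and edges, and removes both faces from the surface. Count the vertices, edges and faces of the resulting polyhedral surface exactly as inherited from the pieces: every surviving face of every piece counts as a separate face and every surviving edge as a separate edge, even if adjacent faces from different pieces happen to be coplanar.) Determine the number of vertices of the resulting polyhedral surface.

A triangular prism: V=6, E=9, F=5.
Attach a regular octahedron (V=6, E=12, F=8) along a 3-gon: merge 3 vertices and 3 edges, delete both glued faces → V=9, E=18, F=11.
Check: V − E + F = 9 − 18 + 11 = 2.

9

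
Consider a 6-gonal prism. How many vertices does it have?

A prism on an n-gon has two n-gon bases and n rectangular sides: V = 2·6 = 12, E = 3·6 = 18, F = 6 + 2 = 8.
Check: V − E + F = 12 − 18 + 8 = 2.

12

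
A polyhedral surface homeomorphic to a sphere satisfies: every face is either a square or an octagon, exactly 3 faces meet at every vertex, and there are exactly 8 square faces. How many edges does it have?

Let x be the number of octagons; then F = 8 + x.
Edge–face incidences: 2E = 4·8 + 8·x = 32 + 8x.
Every vertex has degree 3, so 3V = 2E.
Euler: V − E + F = 2 ⇒ (2E)/3 − E + (8 + x) = 2.
Multiply by 6: 2·(2E) − 3·(2E) + 6·(8 + x) = 12, i.e. 48 + 6x − (32 + 8x) = 12.
Collecting terms: −2x + 16 = 12, so −2x = −4, so x = 2.
Then 2E = 32 + 8·2 = 48, so E = 24, V = 2E/3 = 16, F = 8 + 2 = 10.

24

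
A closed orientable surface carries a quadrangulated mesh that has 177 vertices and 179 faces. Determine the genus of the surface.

2

Every face is a square, so 2E = 4·179 = 716, giving E = 358.
χ = V − E + F = 177 − 358 + 179 = -2.
For a closed orientable surface χ = 2 − 2g, so g = (2 − (-2))/2 = 2.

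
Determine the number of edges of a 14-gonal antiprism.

56

An antiprism on an n-gon has two n-gon caps and 2n triangles: V = 2·14 = 28, E = 4·14 = 56, F = 2·14 + 2 = 30.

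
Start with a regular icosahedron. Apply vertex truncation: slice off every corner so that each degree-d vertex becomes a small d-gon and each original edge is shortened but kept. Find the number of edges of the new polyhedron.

The base solid has V = 12, E = 30, F = 20.
Truncation replaces each original edge-end by a new vertex, so V′ = 2E = 60.
Each original edge survives, and each old vertex of degree d contributes d new edges; summing degrees gives Σd = 2E, so E′ = E + 2E = 3E = 90.
Each original face survives and each original vertex becomes one new face: F′ = F + V = 32.

90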